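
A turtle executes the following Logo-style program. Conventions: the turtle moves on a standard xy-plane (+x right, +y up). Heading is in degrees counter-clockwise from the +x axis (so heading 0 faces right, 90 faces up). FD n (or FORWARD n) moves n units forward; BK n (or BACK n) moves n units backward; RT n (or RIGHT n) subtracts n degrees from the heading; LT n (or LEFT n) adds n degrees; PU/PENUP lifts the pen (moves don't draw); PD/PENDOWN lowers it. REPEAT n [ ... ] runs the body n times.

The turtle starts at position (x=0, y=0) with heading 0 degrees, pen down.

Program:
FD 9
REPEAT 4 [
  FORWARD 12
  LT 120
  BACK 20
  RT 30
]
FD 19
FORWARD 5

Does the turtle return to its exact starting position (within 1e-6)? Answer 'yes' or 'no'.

Executing turtle program step by step:
Start: pos=(0,0), heading=0, pen down
FD 9: (0,0) -> (9,0) [heading=0, draw]
REPEAT 4 [
  -- iteration 1/4 --
  FD 12: (9,0) -> (21,0) [heading=0, draw]
  LT 120: heading 0 -> 120
  BK 20: (21,0) -> (31,-17.321) [heading=120, draw]
  RT 30: heading 120 -> 90
  -- iteration 2/4 --
  FD 12: (31,-17.321) -> (31,-5.321) [heading=90, draw]
  LT 120: heading 90 -> 210
  BK 20: (31,-5.321) -> (48.321,4.679) [heading=210, draw]
  RT 30: heading 210 -> 180
  -- iteration 3/4 --
  FD 12: (48.321,4.679) -> (36.321,4.679) [heading=180, draw]
  LT 120: heading 180 -> 300
  BK 20: (36.321,4.679) -> (26.321,22) [heading=300, draw]
  RT 30: heading 300 -> 270
  -- iteration 4/4 --
  FD 12: (26.321,22) -> (26.321,10) [heading=270, draw]
  LT 120: heading 270 -> 30
  BK 20: (26.321,10) -> (9,0) [heading=30, draw]
  RT 30: heading 30 -> 0
]
FD 19: (9,0) -> (28,0) [heading=0, draw]
FD 5: (28,0) -> (33,0) [heading=0, draw]
Final: pos=(33,0), heading=0, 11 segment(s) drawn

Start position: (0, 0)
Final position: (33, 0)
Distance = 33; >= 1e-6 -> NOT closed

Answer: no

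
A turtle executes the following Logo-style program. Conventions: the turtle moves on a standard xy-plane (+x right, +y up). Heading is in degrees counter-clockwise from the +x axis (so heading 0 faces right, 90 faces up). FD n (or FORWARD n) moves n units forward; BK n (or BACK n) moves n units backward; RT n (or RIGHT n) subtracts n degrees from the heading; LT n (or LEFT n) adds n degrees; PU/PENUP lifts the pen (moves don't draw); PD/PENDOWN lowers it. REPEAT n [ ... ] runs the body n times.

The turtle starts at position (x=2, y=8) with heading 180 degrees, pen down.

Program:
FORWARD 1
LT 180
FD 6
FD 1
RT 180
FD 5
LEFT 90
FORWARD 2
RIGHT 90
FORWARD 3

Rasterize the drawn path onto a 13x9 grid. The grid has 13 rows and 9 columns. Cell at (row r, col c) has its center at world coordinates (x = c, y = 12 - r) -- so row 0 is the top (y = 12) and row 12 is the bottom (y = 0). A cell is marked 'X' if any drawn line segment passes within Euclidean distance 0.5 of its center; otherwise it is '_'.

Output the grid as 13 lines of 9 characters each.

Segment 0: (2,8) -> (1,8)
Segment 1: (1,8) -> (7,8)
Segment 2: (7,8) -> (8,8)
Segment 3: (8,8) -> (3,8)
Segment 4: (3,8) -> (3,6)
Segment 5: (3,6) -> (-0,6)

Answer: _________
_________
_________
_________
_XXXXXXXX
___X_____
XXXX_____
_________
_________
_________
_________
_________
_________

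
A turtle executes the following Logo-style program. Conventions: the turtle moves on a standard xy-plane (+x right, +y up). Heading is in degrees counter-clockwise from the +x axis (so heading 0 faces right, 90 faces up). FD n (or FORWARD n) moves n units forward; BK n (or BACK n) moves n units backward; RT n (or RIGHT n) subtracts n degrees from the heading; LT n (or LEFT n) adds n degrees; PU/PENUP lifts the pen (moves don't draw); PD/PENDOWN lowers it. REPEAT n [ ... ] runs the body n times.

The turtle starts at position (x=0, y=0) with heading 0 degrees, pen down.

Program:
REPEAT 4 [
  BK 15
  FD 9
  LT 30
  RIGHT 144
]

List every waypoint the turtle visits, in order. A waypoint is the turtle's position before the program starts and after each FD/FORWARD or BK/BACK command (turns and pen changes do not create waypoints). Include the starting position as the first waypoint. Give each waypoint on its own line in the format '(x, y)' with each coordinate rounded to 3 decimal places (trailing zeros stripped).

Answer: (0, 0)
(-15, 0)
(-6, 0)
(0.101, 13.703)
(-3.56, 5.481)
(6.477, -5.666)
(0.455, 1.022)
(-13.811, -3.613)
(-5.251, -0.832)

Derivation:
Executing turtle program step by step:
Start: pos=(0,0), heading=0, pen down
REPEAT 4 [
  -- iteration 1/4 --
  BK 15: (0,0) -> (-15,0) [heading=0, draw]
  FD 9: (-15,0) -> (-6,0) [heading=0, draw]
  LT 30: heading 0 -> 30
  RT 144: heading 30 -> 246
  -- iteration 2/4 --
  BK 15: (-6,0) -> (0.101,13.703) [heading=246, draw]
  FD 9: (0.101,13.703) -> (-3.56,5.481) [heading=246, draw]
  LT 30: heading 246 -> 276
  RT 144: heading 276 -> 132
  -- iteration 3/4 --
  BK 15: (-3.56,5.481) -> (6.477,-5.666) [heading=132, draw]
  FD 9: (6.477,-5.666) -> (0.455,1.022) [heading=132, draw]
  LT 30: heading 132 -> 162
  RT 144: heading 162 -> 18
  -- iteration 4/4 --
  BK 15: (0.455,1.022) -> (-13.811,-3.613) [heading=18, draw]
  FD 9: (-13.811,-3.613) -> (-5.251,-0.832) [heading=18, draw]
  LT 30: heading 18 -> 48
  RT 144: heading 48 -> 264
]
Final: pos=(-5.251,-0.832), heading=264, 8 segment(s) drawn
Waypoints (9 total):
(0, 0)
(-15, 0)
(-6, 0)
(0.101, 13.703)
(-3.56, 5.481)
(6.477, -5.666)
(0.455, 1.022)
(-13.811, -3.613)
(-5.251, -0.832)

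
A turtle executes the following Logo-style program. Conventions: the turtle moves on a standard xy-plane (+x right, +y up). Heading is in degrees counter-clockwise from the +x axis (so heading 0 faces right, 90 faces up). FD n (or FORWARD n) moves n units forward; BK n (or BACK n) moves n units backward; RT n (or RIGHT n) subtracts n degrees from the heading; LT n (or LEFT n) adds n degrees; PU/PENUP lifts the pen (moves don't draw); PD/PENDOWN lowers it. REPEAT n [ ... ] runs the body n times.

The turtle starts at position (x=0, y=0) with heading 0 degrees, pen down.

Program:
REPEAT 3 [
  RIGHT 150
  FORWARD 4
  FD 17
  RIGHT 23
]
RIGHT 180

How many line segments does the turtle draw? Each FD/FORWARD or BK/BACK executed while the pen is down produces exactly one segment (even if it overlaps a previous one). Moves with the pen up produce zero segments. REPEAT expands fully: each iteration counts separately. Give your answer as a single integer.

Answer: 6

Derivation:
Executing turtle program step by step:
Start: pos=(0,0), heading=0, pen down
REPEAT 3 [
  -- iteration 1/3 --
  RT 150: heading 0 -> 210
  FD 4: (0,0) -> (-3.464,-2) [heading=210, draw]
  FD 17: (-3.464,-2) -> (-18.187,-10.5) [heading=210, draw]
  RT 23: heading 210 -> 187
  -- iteration 2/3 --
  RT 150: heading 187 -> 37
  FD 4: (-18.187,-10.5) -> (-14.992,-8.093) [heading=37, draw]
  FD 17: (-14.992,-8.093) -> (-1.415,2.138) [heading=37, draw]
  RT 23: heading 37 -> 14
  -- iteration 3/3 --
  RT 150: heading 14 -> 224
  FD 4: (-1.415,2.138) -> (-4.293,-0.641) [heading=224, draw]
  FD 17: (-4.293,-0.641) -> (-16.521,-12.45) [heading=224, draw]
  RT 23: heading 224 -> 201
]
RT 180: heading 201 -> 21
Final: pos=(-16.521,-12.45), heading=21, 6 segment(s) drawn
Segments drawn: 6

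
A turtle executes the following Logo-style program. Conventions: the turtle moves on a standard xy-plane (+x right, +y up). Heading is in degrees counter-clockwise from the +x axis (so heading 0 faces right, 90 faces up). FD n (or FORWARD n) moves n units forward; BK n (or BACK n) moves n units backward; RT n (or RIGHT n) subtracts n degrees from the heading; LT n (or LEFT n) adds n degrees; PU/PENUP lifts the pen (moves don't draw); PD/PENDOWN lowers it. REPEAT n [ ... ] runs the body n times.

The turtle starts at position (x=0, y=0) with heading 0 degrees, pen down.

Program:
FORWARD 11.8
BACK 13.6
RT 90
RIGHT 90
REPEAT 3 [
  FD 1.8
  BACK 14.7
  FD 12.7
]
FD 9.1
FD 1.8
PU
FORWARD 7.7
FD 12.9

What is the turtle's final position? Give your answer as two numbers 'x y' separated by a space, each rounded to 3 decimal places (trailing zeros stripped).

Answer: -32.7 0

Derivation:
Executing turtle program step by step:
Start: pos=(0,0), heading=0, pen down
FD 11.8: (0,0) -> (11.8,0) [heading=0, draw]
BK 13.6: (11.8,0) -> (-1.8,0) [heading=0, draw]
RT 90: heading 0 -> 270
RT 90: heading 270 -> 180
REPEAT 3 [
  -- iteration 1/3 --
  FD 1.8: (-1.8,0) -> (-3.6,0) [heading=180, draw]
  BK 14.7: (-3.6,0) -> (11.1,0) [heading=180, draw]
  FD 12.7: (11.1,0) -> (-1.6,0) [heading=180, draw]
  -- iteration 2/3 --
  FD 1.8: (-1.6,0) -> (-3.4,0) [heading=180, draw]
  BK 14.7: (-3.4,0) -> (11.3,0) [heading=180, draw]
  FD 12.7: (11.3,0) -> (-1.4,0) [heading=180, draw]
  -- iteration 3/3 --
  FD 1.8: (-1.4,0) -> (-3.2,0) [heading=180, draw]
  BK 14.7: (-3.2,0) -> (11.5,0) [heading=180, draw]
  FD 12.7: (11.5,0) -> (-1.2,0) [heading=180, draw]
]
FD 9.1: (-1.2,0) -> (-10.3,0) [heading=180, draw]
FD 1.8: (-10.3,0) -> (-12.1,0) [heading=180, draw]
PU: pen up
FD 7.7: (-12.1,0) -> (-19.8,0) [heading=180, move]
FD 12.9: (-19.8,0) -> (-32.7,0) [heading=180, move]
Final: pos=(-32.7,0), heading=180, 13 segment(s) drawn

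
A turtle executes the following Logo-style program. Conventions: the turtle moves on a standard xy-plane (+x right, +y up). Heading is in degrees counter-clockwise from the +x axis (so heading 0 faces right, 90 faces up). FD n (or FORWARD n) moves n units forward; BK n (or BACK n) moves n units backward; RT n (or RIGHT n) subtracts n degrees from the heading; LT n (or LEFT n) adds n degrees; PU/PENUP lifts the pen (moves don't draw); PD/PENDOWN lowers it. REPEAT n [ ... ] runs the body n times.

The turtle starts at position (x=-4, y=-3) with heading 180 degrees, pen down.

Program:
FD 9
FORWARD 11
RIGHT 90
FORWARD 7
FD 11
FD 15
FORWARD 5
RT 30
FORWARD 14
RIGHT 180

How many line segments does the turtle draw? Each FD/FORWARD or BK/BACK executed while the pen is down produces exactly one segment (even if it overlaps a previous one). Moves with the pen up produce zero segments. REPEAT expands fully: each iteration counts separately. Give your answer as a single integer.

Answer: 7

Derivation:
Executing turtle program step by step:
Start: pos=(-4,-3), heading=180, pen down
FD 9: (-4,-3) -> (-13,-3) [heading=180, draw]
FD 11: (-13,-3) -> (-24,-3) [heading=180, draw]
RT 90: heading 180 -> 90
FD 7: (-24,-3) -> (-24,4) [heading=90, draw]
FD 11: (-24,4) -> (-24,15) [heading=90, draw]
FD 15: (-24,15) -> (-24,30) [heading=90, draw]
FD 5: (-24,30) -> (-24,35) [heading=90, draw]
RT 30: heading 90 -> 60
FD 14: (-24,35) -> (-17,47.124) [heading=60, draw]
RT 180: heading 60 -> 240
Final: pos=(-17,47.124), heading=240, 7 segment(s) drawn
Segments drawn: 7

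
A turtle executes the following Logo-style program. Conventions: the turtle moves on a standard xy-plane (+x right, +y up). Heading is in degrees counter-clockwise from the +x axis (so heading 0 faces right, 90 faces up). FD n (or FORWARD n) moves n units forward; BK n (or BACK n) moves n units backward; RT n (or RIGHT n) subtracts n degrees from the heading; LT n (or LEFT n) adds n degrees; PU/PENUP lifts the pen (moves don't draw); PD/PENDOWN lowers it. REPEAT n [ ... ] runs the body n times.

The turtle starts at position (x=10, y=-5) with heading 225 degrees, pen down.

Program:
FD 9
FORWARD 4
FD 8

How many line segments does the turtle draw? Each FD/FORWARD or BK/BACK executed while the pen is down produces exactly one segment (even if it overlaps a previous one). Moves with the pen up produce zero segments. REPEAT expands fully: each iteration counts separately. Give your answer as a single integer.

Answer: 3

Derivation:
Executing turtle program step by step:
Start: pos=(10,-5), heading=225, pen down
FD 9: (10,-5) -> (3.636,-11.364) [heading=225, draw]
FD 4: (3.636,-11.364) -> (0.808,-14.192) [heading=225, draw]
FD 8: (0.808,-14.192) -> (-4.849,-19.849) [heading=225, draw]
Final: pos=(-4.849,-19.849), heading=225, 3 segment(s) drawn
Segments drawn: 3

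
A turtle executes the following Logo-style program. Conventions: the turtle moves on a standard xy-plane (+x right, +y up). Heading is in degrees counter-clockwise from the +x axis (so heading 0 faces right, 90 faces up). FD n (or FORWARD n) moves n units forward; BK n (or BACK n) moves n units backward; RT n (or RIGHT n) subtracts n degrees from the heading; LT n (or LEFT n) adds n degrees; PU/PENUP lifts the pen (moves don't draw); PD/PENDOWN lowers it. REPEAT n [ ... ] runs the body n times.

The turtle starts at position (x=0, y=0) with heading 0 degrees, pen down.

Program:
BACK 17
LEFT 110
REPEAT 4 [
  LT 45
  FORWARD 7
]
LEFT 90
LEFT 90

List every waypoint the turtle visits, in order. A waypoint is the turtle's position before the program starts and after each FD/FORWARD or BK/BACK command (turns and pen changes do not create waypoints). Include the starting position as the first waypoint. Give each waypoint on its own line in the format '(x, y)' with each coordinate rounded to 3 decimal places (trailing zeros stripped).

Answer: (0, 0)
(-17, 0)
(-23.344, 2.958)
(-29.922, 0.564)
(-32.88, -5.78)
(-30.486, -12.358)

Derivation:
Executing turtle program step by step:
Start: pos=(0,0), heading=0, pen down
BK 17: (0,0) -> (-17,0) [heading=0, draw]
LT 110: heading 0 -> 110
REPEAT 4 [
  -- iteration 1/4 --
  LT 45: heading 110 -> 155
  FD 7: (-17,0) -> (-23.344,2.958) [heading=155, draw]
  -- iteration 2/4 --
  LT 45: heading 155 -> 200
  FD 7: (-23.344,2.958) -> (-29.922,0.564) [heading=200, draw]
  -- iteration 3/4 --
  LT 45: heading 200 -> 245
  FD 7: (-29.922,0.564) -> (-32.88,-5.78) [heading=245, draw]
  -- iteration 4/4 --
  LT 45: heading 245 -> 290
  FD 7: (-32.88,-5.78) -> (-30.486,-12.358) [heading=290, draw]
]
LT 90: heading 290 -> 20
LT 90: heading 20 -> 110
Final: pos=(-30.486,-12.358), heading=110, 5 segment(s) drawn
Waypoints (6 total):
(0, 0)
(-17, 0)
(-23.344, 2.958)
(-29.922, 0.564)
(-32.88, -5.78)
(-30.486, -12.358)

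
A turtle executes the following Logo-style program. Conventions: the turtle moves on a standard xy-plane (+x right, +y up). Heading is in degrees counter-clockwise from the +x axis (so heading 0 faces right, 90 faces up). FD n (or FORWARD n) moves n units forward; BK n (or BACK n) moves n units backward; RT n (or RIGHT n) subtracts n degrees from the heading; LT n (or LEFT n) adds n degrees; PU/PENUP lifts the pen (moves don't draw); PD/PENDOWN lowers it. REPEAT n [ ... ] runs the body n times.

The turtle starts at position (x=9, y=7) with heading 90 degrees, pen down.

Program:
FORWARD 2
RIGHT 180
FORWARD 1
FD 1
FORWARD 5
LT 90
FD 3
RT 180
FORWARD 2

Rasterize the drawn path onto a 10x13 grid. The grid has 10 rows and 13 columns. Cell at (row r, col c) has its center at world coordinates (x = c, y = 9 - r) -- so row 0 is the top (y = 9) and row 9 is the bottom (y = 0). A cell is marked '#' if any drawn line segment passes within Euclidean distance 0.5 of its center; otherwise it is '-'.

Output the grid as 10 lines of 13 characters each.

Answer: ---------#---
---------#---
---------#---
---------#---
---------#---
---------#---
---------#---
---------####
-------------
-------------

Derivation:
Segment 0: (9,7) -> (9,9)
Segment 1: (9,9) -> (9,8)
Segment 2: (9,8) -> (9,7)
Segment 3: (9,7) -> (9,2)
Segment 4: (9,2) -> (12,2)
Segment 5: (12,2) -> (10,2)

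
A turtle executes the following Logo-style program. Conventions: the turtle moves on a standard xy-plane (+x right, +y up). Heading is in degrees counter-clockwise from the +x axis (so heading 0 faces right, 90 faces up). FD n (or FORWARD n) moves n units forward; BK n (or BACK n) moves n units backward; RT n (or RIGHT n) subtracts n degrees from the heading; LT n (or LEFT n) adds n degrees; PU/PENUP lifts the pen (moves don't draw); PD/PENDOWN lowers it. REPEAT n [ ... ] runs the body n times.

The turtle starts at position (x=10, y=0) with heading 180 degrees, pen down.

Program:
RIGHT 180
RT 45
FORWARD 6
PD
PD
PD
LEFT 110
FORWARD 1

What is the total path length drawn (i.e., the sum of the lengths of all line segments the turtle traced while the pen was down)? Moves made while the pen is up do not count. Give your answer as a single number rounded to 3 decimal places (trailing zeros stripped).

Executing turtle program step by step:
Start: pos=(10,0), heading=180, pen down
RT 180: heading 180 -> 0
RT 45: heading 0 -> 315
FD 6: (10,0) -> (14.243,-4.243) [heading=315, draw]
PD: pen down
PD: pen down
PD: pen down
LT 110: heading 315 -> 65
FD 1: (14.243,-4.243) -> (14.665,-3.336) [heading=65, draw]
Final: pos=(14.665,-3.336), heading=65, 2 segment(s) drawn

Segment lengths:
  seg 1: (10,0) -> (14.243,-4.243), length = 6
  seg 2: (14.243,-4.243) -> (14.665,-3.336), length = 1
Total = 7

Answer: 7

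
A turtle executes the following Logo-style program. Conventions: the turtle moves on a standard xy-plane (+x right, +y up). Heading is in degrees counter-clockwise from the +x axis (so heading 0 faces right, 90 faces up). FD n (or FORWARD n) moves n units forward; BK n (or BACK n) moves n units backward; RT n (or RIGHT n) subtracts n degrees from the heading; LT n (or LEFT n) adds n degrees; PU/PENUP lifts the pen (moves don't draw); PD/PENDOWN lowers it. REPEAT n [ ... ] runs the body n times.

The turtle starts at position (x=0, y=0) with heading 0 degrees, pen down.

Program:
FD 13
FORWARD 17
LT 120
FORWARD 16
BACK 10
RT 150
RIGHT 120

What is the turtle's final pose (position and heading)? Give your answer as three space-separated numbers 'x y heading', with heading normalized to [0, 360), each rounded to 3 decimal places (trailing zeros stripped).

Answer: 27 5.196 210

Derivation:
Executing turtle program step by step:
Start: pos=(0,0), heading=0, pen down
FD 13: (0,0) -> (13,0) [heading=0, draw]
FD 17: (13,0) -> (30,0) [heading=0, draw]
LT 120: heading 0 -> 120
FD 16: (30,0) -> (22,13.856) [heading=120, draw]
BK 10: (22,13.856) -> (27,5.196) [heading=120, draw]
RT 150: heading 120 -> 330
RT 120: heading 330 -> 210
Final: pos=(27,5.196), heading=210, 4 segment(s) drawn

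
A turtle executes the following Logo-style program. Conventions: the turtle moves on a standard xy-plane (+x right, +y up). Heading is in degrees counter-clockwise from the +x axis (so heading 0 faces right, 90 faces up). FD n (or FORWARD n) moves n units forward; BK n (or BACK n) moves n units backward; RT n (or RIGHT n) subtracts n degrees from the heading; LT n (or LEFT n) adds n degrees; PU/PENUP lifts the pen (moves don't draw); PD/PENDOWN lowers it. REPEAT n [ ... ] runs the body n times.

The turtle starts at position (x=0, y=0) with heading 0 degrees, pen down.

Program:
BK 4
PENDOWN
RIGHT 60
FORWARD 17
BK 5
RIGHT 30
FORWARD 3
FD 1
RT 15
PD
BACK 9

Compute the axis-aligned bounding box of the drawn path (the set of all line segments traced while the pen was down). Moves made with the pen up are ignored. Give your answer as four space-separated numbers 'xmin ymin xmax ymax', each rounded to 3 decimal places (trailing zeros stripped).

Answer: -4 -14.722 4.5 0

Derivation:
Executing turtle program step by step:
Start: pos=(0,0), heading=0, pen down
BK 4: (0,0) -> (-4,0) [heading=0, draw]
PD: pen down
RT 60: heading 0 -> 300
FD 17: (-4,0) -> (4.5,-14.722) [heading=300, draw]
BK 5: (4.5,-14.722) -> (2,-10.392) [heading=300, draw]
RT 30: heading 300 -> 270
FD 3: (2,-10.392) -> (2,-13.392) [heading=270, draw]
FD 1: (2,-13.392) -> (2,-14.392) [heading=270, draw]
RT 15: heading 270 -> 255
PD: pen down
BK 9: (2,-14.392) -> (4.329,-5.699) [heading=255, draw]
Final: pos=(4.329,-5.699), heading=255, 6 segment(s) drawn

Segment endpoints: x in {-4, 0, 2, 4.329, 4.5}, y in {-14.722, -14.392, -13.392, -10.392, -5.699, 0}
xmin=-4, ymin=-14.722, xmax=4.5, ymax=0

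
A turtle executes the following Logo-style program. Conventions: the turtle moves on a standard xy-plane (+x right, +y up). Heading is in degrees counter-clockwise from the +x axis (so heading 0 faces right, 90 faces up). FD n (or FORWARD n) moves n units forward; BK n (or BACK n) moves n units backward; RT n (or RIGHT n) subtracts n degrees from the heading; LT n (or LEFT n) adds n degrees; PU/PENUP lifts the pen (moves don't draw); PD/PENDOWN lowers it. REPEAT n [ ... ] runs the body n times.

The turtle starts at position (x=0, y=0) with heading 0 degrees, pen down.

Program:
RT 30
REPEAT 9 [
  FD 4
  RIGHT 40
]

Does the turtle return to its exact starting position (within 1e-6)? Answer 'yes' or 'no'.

Answer: yes

Derivation:
Executing turtle program step by step:
Start: pos=(0,0), heading=0, pen down
RT 30: heading 0 -> 330
REPEAT 9 [
  -- iteration 1/9 --
  FD 4: (0,0) -> (3.464,-2) [heading=330, draw]
  RT 40: heading 330 -> 290
  -- iteration 2/9 --
  FD 4: (3.464,-2) -> (4.832,-5.759) [heading=290, draw]
  RT 40: heading 290 -> 250
  -- iteration 3/9 --
  FD 4: (4.832,-5.759) -> (3.464,-9.518) [heading=250, draw]
  RT 40: heading 250 -> 210
  -- iteration 4/9 --
  FD 4: (3.464,-9.518) -> (0,-11.518) [heading=210, draw]
  RT 40: heading 210 -> 170
  -- iteration 5/9 --
  FD 4: (0,-11.518) -> (-3.939,-10.823) [heading=170, draw]
  RT 40: heading 170 -> 130
  -- iteration 6/9 --
  FD 4: (-3.939,-10.823) -> (-6.51,-7.759) [heading=130, draw]
  RT 40: heading 130 -> 90
  -- iteration 7/9 --
  FD 4: (-6.51,-7.759) -> (-6.51,-3.759) [heading=90, draw]
  RT 40: heading 90 -> 50
  -- iteration 8/9 --
  FD 4: (-6.51,-3.759) -> (-3.939,-0.695) [heading=50, draw]
  RT 40: heading 50 -> 10
  -- iteration 9/9 --
  FD 4: (-3.939,-0.695) -> (0,0) [heading=10, draw]
  RT 40: heading 10 -> 330
]
Final: pos=(0,0), heading=330, 9 segment(s) drawn

Start position: (0, 0)
Final position: (0, 0)
Distance = 0; < 1e-6 -> CLOSED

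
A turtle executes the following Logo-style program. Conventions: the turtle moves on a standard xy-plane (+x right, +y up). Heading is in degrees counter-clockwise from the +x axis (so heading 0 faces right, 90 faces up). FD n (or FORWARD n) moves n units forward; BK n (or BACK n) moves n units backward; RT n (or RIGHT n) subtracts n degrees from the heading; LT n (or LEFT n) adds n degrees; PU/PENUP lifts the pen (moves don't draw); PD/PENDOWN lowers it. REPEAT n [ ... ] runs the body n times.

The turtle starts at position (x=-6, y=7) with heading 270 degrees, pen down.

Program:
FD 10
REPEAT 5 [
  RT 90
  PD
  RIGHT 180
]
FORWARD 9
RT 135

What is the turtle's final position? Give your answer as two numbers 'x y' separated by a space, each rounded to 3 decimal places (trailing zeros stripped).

Executing turtle program step by step:
Start: pos=(-6,7), heading=270, pen down
FD 10: (-6,7) -> (-6,-3) [heading=270, draw]
REPEAT 5 [
  -- iteration 1/5 --
  RT 90: heading 270 -> 180
  PD: pen down
  RT 180: heading 180 -> 0
  -- iteration 2/5 --
  RT 90: heading 0 -> 270
  PD: pen down
  RT 180: heading 270 -> 90
  -- iteration 3/5 --
  RT 90: heading 90 -> 0
  PD: pen down
  RT 180: heading 0 -> 180
  -- iteration 4/5 --
  RT 90: heading 180 -> 90
  PD: pen down
  RT 180: heading 90 -> 270
  -- iteration 5/5 --
  RT 90: heading 270 -> 180
  PD: pen down
  RT 180: heading 180 -> 0
]
FD 9: (-6,-3) -> (3,-3) [heading=0, draw]
RT 135: heading 0 -> 225
Final: pos=(3,-3), heading=225, 2 segment(s) drawn

Answer: 3 -3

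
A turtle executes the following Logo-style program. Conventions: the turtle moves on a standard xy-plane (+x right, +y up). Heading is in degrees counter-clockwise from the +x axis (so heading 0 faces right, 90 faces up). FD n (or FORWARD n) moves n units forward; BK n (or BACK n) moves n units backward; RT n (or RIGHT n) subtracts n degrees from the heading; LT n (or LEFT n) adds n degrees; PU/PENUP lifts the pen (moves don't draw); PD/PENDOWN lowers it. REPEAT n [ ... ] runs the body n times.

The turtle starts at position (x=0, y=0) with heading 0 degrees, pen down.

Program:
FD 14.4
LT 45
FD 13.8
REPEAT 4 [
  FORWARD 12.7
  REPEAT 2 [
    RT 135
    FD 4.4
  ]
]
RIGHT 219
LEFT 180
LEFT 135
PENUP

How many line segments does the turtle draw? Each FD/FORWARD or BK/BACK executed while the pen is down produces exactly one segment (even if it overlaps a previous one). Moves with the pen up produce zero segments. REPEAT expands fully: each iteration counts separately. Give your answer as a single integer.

Executing turtle program step by step:
Start: pos=(0,0), heading=0, pen down
FD 14.4: (0,0) -> (14.4,0) [heading=0, draw]
LT 45: heading 0 -> 45
FD 13.8: (14.4,0) -> (24.158,9.758) [heading=45, draw]
REPEAT 4 [
  -- iteration 1/4 --
  FD 12.7: (24.158,9.758) -> (33.138,18.738) [heading=45, draw]
  REPEAT 2 [
    -- iteration 1/2 --
    RT 135: heading 45 -> 270
    FD 4.4: (33.138,18.738) -> (33.138,14.338) [heading=270, draw]
    -- iteration 2/2 --
    RT 135: heading 270 -> 135
    FD 4.4: (33.138,14.338) -> (30.027,17.45) [heading=135, draw]
  ]
  -- iteration 2/4 --
  FD 12.7: (30.027,17.45) -> (21.047,26.43) [heading=135, draw]
  REPEAT 2 [
    -- iteration 1/2 --
    RT 135: heading 135 -> 0
    FD 4.4: (21.047,26.43) -> (25.447,26.43) [heading=0, draw]
    -- iteration 2/2 --
    RT 135: heading 0 -> 225
    FD 4.4: (25.447,26.43) -> (22.336,23.319) [heading=225, draw]
  ]
  -- iteration 3/4 --
  FD 12.7: (22.336,23.319) -> (13.355,14.338) [heading=225, draw]
  REPEAT 2 [
    -- iteration 1/2 --
    RT 135: heading 225 -> 90
    FD 4.4: (13.355,14.338) -> (13.355,18.738) [heading=90, draw]
    -- iteration 2/2 --
    RT 135: heading 90 -> 315
    FD 4.4: (13.355,18.738) -> (16.467,15.627) [heading=315, draw]
  ]
  -- iteration 4/4 --
  FD 12.7: (16.467,15.627) -> (25.447,6.647) [heading=315, draw]
  REPEAT 2 [
    -- iteration 1/2 --
    RT 135: heading 315 -> 180
    FD 4.4: (25.447,6.647) -> (21.047,6.647) [heading=180, draw]
    -- iteration 2/2 --
    RT 135: heading 180 -> 45
    FD 4.4: (21.047,6.647) -> (24.158,9.758) [heading=45, draw]
  ]
]
RT 219: heading 45 -> 186
LT 180: heading 186 -> 6
LT 135: heading 6 -> 141
PU: pen up
Final: pos=(24.158,9.758), heading=141, 14 segment(s) drawn
Segments drawn: 14

Answer: 14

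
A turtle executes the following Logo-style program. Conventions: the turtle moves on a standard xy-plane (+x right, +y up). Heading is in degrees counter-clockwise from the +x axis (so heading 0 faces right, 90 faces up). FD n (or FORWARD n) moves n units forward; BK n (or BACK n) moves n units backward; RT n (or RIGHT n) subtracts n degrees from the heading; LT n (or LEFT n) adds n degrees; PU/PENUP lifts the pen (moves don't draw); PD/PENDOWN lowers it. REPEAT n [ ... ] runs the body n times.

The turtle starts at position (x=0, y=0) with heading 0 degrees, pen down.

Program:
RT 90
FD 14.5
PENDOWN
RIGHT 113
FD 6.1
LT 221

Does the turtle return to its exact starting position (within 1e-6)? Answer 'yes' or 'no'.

Answer: no

Derivation:
Executing turtle program step by step:
Start: pos=(0,0), heading=0, pen down
RT 90: heading 0 -> 270
FD 14.5: (0,0) -> (0,-14.5) [heading=270, draw]
PD: pen down
RT 113: heading 270 -> 157
FD 6.1: (0,-14.5) -> (-5.615,-12.117) [heading=157, draw]
LT 221: heading 157 -> 18
Final: pos=(-5.615,-12.117), heading=18, 2 segment(s) drawn

Start position: (0, 0)
Final position: (-5.615, -12.117)
Distance = 13.354; >= 1e-6 -> NOT closed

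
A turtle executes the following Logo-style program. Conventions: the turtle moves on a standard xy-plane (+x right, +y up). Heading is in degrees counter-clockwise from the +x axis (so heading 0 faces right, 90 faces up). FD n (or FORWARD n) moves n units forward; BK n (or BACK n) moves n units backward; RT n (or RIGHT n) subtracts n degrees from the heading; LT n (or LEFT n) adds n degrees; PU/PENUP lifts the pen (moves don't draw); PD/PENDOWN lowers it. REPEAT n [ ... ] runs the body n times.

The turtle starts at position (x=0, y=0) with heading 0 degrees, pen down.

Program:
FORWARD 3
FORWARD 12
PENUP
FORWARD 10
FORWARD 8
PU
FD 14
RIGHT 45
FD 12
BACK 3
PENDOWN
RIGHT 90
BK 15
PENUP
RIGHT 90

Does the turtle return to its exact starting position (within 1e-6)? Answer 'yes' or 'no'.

Answer: no

Derivation:
Executing turtle program step by step:
Start: pos=(0,0), heading=0, pen down
FD 3: (0,0) -> (3,0) [heading=0, draw]
FD 12: (3,0) -> (15,0) [heading=0, draw]
PU: pen up
FD 10: (15,0) -> (25,0) [heading=0, move]
FD 8: (25,0) -> (33,0) [heading=0, move]
PU: pen up
FD 14: (33,0) -> (47,0) [heading=0, move]
RT 45: heading 0 -> 315
FD 12: (47,0) -> (55.485,-8.485) [heading=315, move]
BK 3: (55.485,-8.485) -> (53.364,-6.364) [heading=315, move]
PD: pen down
RT 90: heading 315 -> 225
BK 15: (53.364,-6.364) -> (63.971,4.243) [heading=225, draw]
PU: pen up
RT 90: heading 225 -> 135
Final: pos=(63.971,4.243), heading=135, 3 segment(s) drawn

Start position: (0, 0)
Final position: (63.971, 4.243)
Distance = 64.111; >= 1e-6 -> NOT closed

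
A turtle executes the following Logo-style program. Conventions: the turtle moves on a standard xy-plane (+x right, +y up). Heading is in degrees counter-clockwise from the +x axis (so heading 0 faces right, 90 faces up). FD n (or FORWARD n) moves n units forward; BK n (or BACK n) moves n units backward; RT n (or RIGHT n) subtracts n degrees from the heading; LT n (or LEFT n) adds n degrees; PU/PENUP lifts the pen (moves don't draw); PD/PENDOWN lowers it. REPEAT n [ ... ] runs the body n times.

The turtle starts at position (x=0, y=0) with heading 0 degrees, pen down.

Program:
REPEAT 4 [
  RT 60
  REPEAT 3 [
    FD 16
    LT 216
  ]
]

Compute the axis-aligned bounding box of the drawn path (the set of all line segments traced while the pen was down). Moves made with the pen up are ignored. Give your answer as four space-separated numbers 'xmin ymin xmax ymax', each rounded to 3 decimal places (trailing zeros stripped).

Answer: -6.617 -14.552 12.944 5.812

Derivation:
Executing turtle program step by step:
Start: pos=(0,0), heading=0, pen down
REPEAT 4 [
  -- iteration 1/4 --
  RT 60: heading 0 -> 300
  REPEAT 3 [
    -- iteration 1/3 --
    FD 16: (0,0) -> (8,-13.856) [heading=300, draw]
    LT 216: heading 300 -> 156
    -- iteration 2/3 --
    FD 16: (8,-13.856) -> (-6.617,-7.349) [heading=156, draw]
    LT 216: heading 156 -> 12
    -- iteration 3/3 --
    FD 16: (-6.617,-7.349) -> (9.034,-4.022) [heading=12, draw]
    LT 216: heading 12 -> 228
  ]
  -- iteration 2/4 --
  RT 60: heading 228 -> 168
  REPEAT 3 [
    -- iteration 1/3 --
    FD 16: (9.034,-4.022) -> (-6.617,-0.695) [heading=168, draw]
    LT 216: heading 168 -> 24
    -- iteration 2/3 --
    FD 16: (-6.617,-0.695) -> (8,5.812) [heading=24, draw]
    LT 216: heading 24 -> 240
    -- iteration 3/3 --
    FD 16: (8,5.812) -> (0,-8.044) [heading=240, draw]
    LT 216: heading 240 -> 96
  ]
  -- iteration 3/4 --
  RT 60: heading 96 -> 36
  REPEAT 3 [
    -- iteration 1/3 --
    FD 16: (0,-8.044) -> (12.944,1.36) [heading=36, draw]
    LT 216: heading 36 -> 252
    -- iteration 2/3 --
    FD 16: (12.944,1.36) -> (8,-13.856) [heading=252, draw]
    LT 216: heading 252 -> 108
    -- iteration 3/3 --
    FD 16: (8,-13.856) -> (3.056,1.36) [heading=108, draw]
    LT 216: heading 108 -> 324
  ]
  -- iteration 4/4 --
  RT 60: heading 324 -> 264
  REPEAT 3 [
    -- iteration 1/3 --
    FD 16: (3.056,1.36) -> (1.383,-14.552) [heading=264, draw]
    LT 216: heading 264 -> 120
    -- iteration 2/3 --
    FD 16: (1.383,-14.552) -> (-6.617,-0.695) [heading=120, draw]
    LT 216: heading 120 -> 336
    -- iteration 3/3 --
    FD 16: (-6.617,-0.695) -> (8,-7.203) [heading=336, draw]
    LT 216: heading 336 -> 192
  ]
]
Final: pos=(8,-7.203), heading=192, 12 segment(s) drawn

Segment endpoints: x in {-6.617, -6.617, -6.617, 0, 0, 1.383, 3.056, 8, 8, 8, 9.034, 12.944}, y in {-14.552, -13.856, -13.856, -8.044, -7.349, -7.203, -4.022, -0.695, -0.695, 0, 1.36, 1.36, 5.812}
xmin=-6.617, ymin=-14.552, xmax=12.944, ymax=5.812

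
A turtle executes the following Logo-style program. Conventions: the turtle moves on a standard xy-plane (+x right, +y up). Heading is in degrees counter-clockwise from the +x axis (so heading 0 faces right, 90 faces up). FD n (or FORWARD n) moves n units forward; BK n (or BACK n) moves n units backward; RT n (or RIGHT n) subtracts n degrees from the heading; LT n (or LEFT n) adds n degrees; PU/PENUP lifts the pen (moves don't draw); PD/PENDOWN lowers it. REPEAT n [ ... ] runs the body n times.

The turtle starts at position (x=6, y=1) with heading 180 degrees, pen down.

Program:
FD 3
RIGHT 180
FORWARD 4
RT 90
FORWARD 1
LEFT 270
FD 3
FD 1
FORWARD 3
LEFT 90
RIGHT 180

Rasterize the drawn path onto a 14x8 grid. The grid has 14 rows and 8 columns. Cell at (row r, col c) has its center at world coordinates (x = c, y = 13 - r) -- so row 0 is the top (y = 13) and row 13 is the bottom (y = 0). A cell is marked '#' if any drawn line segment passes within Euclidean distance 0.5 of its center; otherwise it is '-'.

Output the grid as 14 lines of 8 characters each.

Answer: --------
--------
--------
--------
--------
--------
--------
--------
--------
--------
--------
--------
---#####
########

Derivation:
Segment 0: (6,1) -> (3,1)
Segment 1: (3,1) -> (7,1)
Segment 2: (7,1) -> (7,0)
Segment 3: (7,0) -> (4,0)
Segment 4: (4,0) -> (3,0)
Segment 5: (3,0) -> (0,0)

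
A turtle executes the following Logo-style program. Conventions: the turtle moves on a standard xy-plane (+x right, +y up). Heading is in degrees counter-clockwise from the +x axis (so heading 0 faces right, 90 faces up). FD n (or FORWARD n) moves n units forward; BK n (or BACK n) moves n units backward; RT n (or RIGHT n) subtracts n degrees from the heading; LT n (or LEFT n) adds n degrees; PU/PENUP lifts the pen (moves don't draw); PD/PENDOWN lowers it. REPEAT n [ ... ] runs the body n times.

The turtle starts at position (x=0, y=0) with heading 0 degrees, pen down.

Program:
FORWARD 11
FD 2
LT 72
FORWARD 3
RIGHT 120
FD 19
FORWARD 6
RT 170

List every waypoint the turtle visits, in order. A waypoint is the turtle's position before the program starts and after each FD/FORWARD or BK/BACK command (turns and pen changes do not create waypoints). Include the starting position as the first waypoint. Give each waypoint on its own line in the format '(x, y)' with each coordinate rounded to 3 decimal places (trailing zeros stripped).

Executing turtle program step by step:
Start: pos=(0,0), heading=0, pen down
FD 11: (0,0) -> (11,0) [heading=0, draw]
FD 2: (11,0) -> (13,0) [heading=0, draw]
LT 72: heading 0 -> 72
FD 3: (13,0) -> (13.927,2.853) [heading=72, draw]
RT 120: heading 72 -> 312
FD 19: (13.927,2.853) -> (26.641,-11.267) [heading=312, draw]
FD 6: (26.641,-11.267) -> (30.655,-15.725) [heading=312, draw]
RT 170: heading 312 -> 142
Final: pos=(30.655,-15.725), heading=142, 5 segment(s) drawn
Waypoints (6 total):
(0, 0)
(11, 0)
(13, 0)
(13.927, 2.853)
(26.641, -11.267)
(30.655, -15.725)

Answer: (0, 0)
(11, 0)
(13, 0)
(13.927, 2.853)
(26.641, -11.267)
(30.655, -15.725)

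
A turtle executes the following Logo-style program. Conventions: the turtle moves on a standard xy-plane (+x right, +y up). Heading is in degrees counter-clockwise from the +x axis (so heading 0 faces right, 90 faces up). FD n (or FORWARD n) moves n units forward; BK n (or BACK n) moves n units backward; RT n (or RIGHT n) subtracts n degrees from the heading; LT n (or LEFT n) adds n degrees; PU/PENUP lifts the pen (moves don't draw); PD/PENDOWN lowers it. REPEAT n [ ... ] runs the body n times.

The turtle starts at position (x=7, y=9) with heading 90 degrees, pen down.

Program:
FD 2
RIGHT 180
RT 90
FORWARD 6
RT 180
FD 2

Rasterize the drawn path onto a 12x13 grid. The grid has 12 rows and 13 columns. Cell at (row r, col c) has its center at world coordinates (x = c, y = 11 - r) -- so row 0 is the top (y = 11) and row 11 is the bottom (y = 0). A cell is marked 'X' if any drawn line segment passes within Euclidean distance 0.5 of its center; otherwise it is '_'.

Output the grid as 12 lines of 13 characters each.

Segment 0: (7,9) -> (7,11)
Segment 1: (7,11) -> (1,11)
Segment 2: (1,11) -> (3,11)

Answer: _XXXXXXX_____
_______X_____
_______X_____
_____________
_____________
_____________
_____________
_____________
_____________
_____________
_____________
_____________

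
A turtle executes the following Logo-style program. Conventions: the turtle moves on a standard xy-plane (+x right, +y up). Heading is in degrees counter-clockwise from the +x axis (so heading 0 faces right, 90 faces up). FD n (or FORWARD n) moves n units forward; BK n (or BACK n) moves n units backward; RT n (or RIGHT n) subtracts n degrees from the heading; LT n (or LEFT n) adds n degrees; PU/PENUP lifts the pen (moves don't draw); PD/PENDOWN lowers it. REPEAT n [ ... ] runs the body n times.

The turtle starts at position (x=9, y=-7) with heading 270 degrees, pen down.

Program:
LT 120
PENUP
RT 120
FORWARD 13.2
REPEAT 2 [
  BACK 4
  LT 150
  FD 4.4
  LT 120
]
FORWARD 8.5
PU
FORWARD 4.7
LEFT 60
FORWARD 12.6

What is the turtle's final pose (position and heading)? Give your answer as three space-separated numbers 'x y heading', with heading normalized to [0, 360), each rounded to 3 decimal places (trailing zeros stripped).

Answer: 8.099 4.911 150

Derivation:
Executing turtle program step by step:
Start: pos=(9,-7), heading=270, pen down
LT 120: heading 270 -> 30
PU: pen up
RT 120: heading 30 -> 270
FD 13.2: (9,-7) -> (9,-20.2) [heading=270, move]
REPEAT 2 [
  -- iteration 1/2 --
  BK 4: (9,-20.2) -> (9,-16.2) [heading=270, move]
  LT 150: heading 270 -> 60
  FD 4.4: (9,-16.2) -> (11.2,-12.389) [heading=60, move]
  LT 120: heading 60 -> 180
  -- iteration 2/2 --
  BK 4: (11.2,-12.389) -> (15.2,-12.389) [heading=180, move]
  LT 150: heading 180 -> 330
  FD 4.4: (15.2,-12.389) -> (19.011,-14.589) [heading=330, move]
  LT 120: heading 330 -> 90
]
FD 8.5: (19.011,-14.589) -> (19.011,-6.089) [heading=90, move]
PU: pen up
FD 4.7: (19.011,-6.089) -> (19.011,-1.389) [heading=90, move]
LT 60: heading 90 -> 150
FD 12.6: (19.011,-1.389) -> (8.099,4.911) [heading=150, move]
Final: pos=(8.099,4.911), heading=150, 0 segment(s) drawn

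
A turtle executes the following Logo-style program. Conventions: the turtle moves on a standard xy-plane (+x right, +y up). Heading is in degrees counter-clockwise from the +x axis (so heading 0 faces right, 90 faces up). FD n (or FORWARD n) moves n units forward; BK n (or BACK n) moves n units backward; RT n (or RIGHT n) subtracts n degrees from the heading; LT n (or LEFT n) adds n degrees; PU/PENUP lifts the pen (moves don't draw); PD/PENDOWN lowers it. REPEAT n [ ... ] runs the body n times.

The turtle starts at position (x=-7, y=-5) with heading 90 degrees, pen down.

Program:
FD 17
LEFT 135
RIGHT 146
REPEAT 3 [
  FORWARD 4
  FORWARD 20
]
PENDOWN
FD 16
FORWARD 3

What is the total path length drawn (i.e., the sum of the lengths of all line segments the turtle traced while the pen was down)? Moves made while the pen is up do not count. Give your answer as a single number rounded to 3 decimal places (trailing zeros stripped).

Answer: 108

Derivation:
Executing turtle program step by step:
Start: pos=(-7,-5), heading=90, pen down
FD 17: (-7,-5) -> (-7,12) [heading=90, draw]
LT 135: heading 90 -> 225
RT 146: heading 225 -> 79
REPEAT 3 [
  -- iteration 1/3 --
  FD 4: (-7,12) -> (-6.237,15.927) [heading=79, draw]
  FD 20: (-6.237,15.927) -> (-2.421,35.559) [heading=79, draw]
  -- iteration 2/3 --
  FD 4: (-2.421,35.559) -> (-1.657,39.486) [heading=79, draw]
  FD 20: (-1.657,39.486) -> (2.159,59.118) [heading=79, draw]
  -- iteration 3/3 --
  FD 4: (2.159,59.118) -> (2.922,63.045) [heading=79, draw]
  FD 20: (2.922,63.045) -> (6.738,82.677) [heading=79, draw]
]
PD: pen down
FD 16: (6.738,82.677) -> (9.791,98.383) [heading=79, draw]
FD 3: (9.791,98.383) -> (10.364,101.328) [heading=79, draw]
Final: pos=(10.364,101.328), heading=79, 9 segment(s) drawn

Segment lengths:
  seg 1: (-7,-5) -> (-7,12), length = 17
  seg 2: (-7,12) -> (-6.237,15.927), length = 4
  seg 3: (-6.237,15.927) -> (-2.421,35.559), length = 20
  seg 4: (-2.421,35.559) -> (-1.657,39.486), length = 4
  seg 5: (-1.657,39.486) -> (2.159,59.118), length = 20
  seg 6: (2.159,59.118) -> (2.922,63.045), length = 4
  seg 7: (2.922,63.045) -> (6.738,82.677), length = 20
  seg 8: (6.738,82.677) -> (9.791,98.383), length = 16
  seg 9: (9.791,98.383) -> (10.364,101.328), length = 3
Total = 108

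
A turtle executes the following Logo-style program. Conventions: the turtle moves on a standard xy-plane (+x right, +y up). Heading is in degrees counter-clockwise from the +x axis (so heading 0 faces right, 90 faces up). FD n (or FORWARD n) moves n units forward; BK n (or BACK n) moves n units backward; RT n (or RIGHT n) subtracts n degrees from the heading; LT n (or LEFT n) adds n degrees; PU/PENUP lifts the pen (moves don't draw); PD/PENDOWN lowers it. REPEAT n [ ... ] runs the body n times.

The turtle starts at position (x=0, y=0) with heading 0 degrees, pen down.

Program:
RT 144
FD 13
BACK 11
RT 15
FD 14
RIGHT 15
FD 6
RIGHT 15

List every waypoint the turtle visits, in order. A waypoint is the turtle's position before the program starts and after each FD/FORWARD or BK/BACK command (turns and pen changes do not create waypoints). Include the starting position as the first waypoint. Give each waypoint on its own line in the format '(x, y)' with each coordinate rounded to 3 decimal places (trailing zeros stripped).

Answer: (0, 0)
(-10.517, -7.641)
(-1.618, -1.176)
(-14.688, -6.193)
(-20.655, -6.82)

Derivation:
Executing turtle program step by step:
Start: pos=(0,0), heading=0, pen down
RT 144: heading 0 -> 216
FD 13: (0,0) -> (-10.517,-7.641) [heading=216, draw]
BK 11: (-10.517,-7.641) -> (-1.618,-1.176) [heading=216, draw]
RT 15: heading 216 -> 201
FD 14: (-1.618,-1.176) -> (-14.688,-6.193) [heading=201, draw]
RT 15: heading 201 -> 186
FD 6: (-14.688,-6.193) -> (-20.655,-6.82) [heading=186, draw]
RT 15: heading 186 -> 171
Final: pos=(-20.655,-6.82), heading=171, 4 segment(s) drawn
Waypoints (5 total):
(0, 0)
(-10.517, -7.641)
(-1.618, -1.176)
(-14.688, -6.193)
(-20.655, -6.82)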